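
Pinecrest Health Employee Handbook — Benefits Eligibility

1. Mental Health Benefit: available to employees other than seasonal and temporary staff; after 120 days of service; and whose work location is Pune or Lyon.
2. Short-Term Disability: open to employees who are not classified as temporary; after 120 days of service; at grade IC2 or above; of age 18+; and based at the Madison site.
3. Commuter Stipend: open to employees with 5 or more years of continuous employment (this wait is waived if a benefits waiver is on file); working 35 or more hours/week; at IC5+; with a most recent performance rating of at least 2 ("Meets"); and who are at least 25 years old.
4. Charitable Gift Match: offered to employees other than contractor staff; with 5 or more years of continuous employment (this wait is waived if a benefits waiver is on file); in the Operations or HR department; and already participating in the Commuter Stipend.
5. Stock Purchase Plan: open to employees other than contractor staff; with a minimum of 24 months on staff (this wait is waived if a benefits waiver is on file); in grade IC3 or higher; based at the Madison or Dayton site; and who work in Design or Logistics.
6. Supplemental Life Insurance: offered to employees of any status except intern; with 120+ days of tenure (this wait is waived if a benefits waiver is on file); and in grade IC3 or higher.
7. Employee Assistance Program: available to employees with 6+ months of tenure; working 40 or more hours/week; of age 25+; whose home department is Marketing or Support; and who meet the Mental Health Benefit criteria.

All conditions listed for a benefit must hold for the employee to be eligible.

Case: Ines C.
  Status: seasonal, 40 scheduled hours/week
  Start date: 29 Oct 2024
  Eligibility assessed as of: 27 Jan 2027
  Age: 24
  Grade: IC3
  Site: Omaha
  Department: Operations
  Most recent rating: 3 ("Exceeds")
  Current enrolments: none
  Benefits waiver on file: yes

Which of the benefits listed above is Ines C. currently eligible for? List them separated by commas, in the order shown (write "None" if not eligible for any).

Supplemental Life Insurance

Service from 29 Oct 2024 to 27 Jan 2027: 820 days.
Mental Health Benefit — status seasonal ✗ (excluded) → not eligible.
Short-Term Disability — status seasonal ✓ (not excluded); service 820 days ≥ 120 days ✓; grade IC3 ≥ IC2 ✓; age 24 ≥ 18 ✓; site Omaha ✗ (not Madison) → not eligible.
Commuter Stipend — benefits waiver on file ✓; 40 hrs/wk ≥ 35 ✓; grade IC3 < IC5 ✗ → not eligible.
Charitable Gift Match — status seasonal ✓ (not excluded); benefits waiver on file ✓; dept Operations ✓; not enrolled in Commuter Stipend ✗ → not eligible.
Stock Purchase Plan — status seasonal ✓ (not excluded); benefits waiver on file ✓; grade IC3 ≥ IC3 ✓; site Omaha ✗ (not Madison or Dayton) → not eligible.
Supplemental Life Insurance — status seasonal ✓ (not excluded); benefits waiver on file ✓; grade IC3 ≥ IC3 ✓ → eligible.
Employee Assistance Program — service 820 days ≥ 6 months (≈180 days) ✓; 40 hrs/wk ≥ 40 ✓; age 24 < 25 ✗ → not eligible.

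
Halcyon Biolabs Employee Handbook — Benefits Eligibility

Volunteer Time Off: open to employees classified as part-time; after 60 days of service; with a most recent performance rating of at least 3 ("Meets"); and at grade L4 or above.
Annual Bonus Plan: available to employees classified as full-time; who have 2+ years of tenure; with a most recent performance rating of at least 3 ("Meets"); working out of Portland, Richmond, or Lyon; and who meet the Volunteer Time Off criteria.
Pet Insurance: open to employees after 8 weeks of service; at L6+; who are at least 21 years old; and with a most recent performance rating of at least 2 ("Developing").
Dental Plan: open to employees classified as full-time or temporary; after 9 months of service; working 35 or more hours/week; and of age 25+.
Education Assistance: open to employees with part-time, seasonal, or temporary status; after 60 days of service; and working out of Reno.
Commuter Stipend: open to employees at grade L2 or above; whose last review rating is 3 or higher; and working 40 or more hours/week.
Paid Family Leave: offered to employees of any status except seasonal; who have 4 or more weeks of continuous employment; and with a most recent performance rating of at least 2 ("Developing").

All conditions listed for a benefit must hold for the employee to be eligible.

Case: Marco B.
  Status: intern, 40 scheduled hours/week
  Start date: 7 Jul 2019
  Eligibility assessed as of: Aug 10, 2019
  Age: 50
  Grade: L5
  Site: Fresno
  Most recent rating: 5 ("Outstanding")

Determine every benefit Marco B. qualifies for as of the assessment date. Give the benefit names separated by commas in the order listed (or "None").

Service from 7 Jul 2019 to Aug 10, 2019: 34 days.
Volunteer Time Off — status intern ✗ (requires part-time) → not eligible.
Annual Bonus Plan — status intern ✗ (requires full-time) → not eligible.
Pet Insurance — service 34 days < 8 weeks (≈56 days) ✗ → not eligible.
Dental Plan — status intern ✗ (requires full-time or temporary) → not eligible.
Education Assistance — status intern ✗ (requires part-time, seasonal, or temporary) → not eligible.
Commuter Stipend — grade L5 ≥ L2 ✓; rating 5 ≥ 3 ✓; 40 hrs/wk ≥ 40 ✓ → eligible.
Paid Family Leave — status intern ✓ (not excluded); service 34 days ≥ 4 weeks (≈28 days) ✓; rating 5 ≥ 2 ✓ → eligible.

Commuter Stipend, Paid Family Leave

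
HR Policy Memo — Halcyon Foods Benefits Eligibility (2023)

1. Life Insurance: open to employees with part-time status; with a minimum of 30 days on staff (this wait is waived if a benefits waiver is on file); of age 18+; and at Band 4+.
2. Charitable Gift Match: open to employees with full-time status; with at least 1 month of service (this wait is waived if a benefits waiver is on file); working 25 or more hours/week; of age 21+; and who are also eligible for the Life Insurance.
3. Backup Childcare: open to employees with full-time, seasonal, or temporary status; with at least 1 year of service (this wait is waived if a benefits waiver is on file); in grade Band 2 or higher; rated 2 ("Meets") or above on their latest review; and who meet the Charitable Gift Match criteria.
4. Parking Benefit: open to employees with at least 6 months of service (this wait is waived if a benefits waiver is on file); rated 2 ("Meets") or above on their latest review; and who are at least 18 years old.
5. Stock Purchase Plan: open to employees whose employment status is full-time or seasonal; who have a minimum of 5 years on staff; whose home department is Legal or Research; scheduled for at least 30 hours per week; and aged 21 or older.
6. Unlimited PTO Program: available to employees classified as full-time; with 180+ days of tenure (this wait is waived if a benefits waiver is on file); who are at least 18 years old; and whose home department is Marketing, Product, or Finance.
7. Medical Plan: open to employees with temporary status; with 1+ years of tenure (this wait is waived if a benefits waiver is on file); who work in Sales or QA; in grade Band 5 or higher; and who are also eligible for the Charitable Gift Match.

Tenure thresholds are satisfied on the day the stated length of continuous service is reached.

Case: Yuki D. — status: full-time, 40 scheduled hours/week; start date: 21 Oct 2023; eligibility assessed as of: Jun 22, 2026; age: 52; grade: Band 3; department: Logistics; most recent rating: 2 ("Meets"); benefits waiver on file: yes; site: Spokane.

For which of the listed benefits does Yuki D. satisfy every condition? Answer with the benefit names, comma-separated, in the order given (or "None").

Service from 21 Oct 2023 to Jun 22, 2026: 975 days.
Life Insurance — status full-time ✗ (requires part-time) → not eligible.
Charitable Gift Match — status full-time ✓; benefits waiver on file ✓; 40 hrs/wk ≥ 25 ✓; age 52 ≥ 21 ✓; not eligible for Life Insurance ✗ → not eligible.
Backup Childcare — status full-time ✓; benefits waiver on file ✓; grade Band 3 ≥ Band 2 ✓; rating 2 ≥ 2 ✓; not eligible for Charitable Gift Match ✗ → not eligible.
Parking Benefit — benefits waiver on file ✓; rating 2 ≥ 2 ✓; age 52 ≥ 18 ✓ → eligible.
Stock Purchase Plan — status full-time ✓; service 975 days < 5 years (≈1825 days) ✗ → not eligible.
Unlimited PTO Program — status full-time ✓; benefits waiver on file ✓; age 52 ≥ 18 ✓; dept Logistics ✗ → not eligible.
Medical Plan — status full-time ✗ (requires temporary) → not eligible.

Parking Benefit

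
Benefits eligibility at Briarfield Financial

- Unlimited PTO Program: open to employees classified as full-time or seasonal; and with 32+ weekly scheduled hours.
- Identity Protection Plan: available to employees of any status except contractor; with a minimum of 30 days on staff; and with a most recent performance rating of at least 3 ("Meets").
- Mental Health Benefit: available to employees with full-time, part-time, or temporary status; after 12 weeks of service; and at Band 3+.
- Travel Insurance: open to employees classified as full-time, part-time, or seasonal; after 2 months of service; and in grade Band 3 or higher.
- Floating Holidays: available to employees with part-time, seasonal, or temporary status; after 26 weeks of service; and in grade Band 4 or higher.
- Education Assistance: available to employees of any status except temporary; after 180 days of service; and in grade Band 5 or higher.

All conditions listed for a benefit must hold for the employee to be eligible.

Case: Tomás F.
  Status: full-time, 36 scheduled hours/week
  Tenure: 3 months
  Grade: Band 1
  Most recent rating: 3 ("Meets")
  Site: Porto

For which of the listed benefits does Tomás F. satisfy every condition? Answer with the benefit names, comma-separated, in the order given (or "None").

Unlimited PTO Program — status full-time ✓; 36 hrs/wk ≥ 32 ✓ → eligible.
Identity Protection Plan — status full-time ✓ (not excluded); service 3 months ≥ 30 days ✓; rating 3 ≥ 3 ✓ → eligible.
Mental Health Benefit — status full-time ✓; service 3 months ≥ 12 weeks (≈84 days) ✓; grade Band 1 < Band 3 ✗ → not eligible.
Travel Insurance — status full-time ✓; service 3 months ≥ 2 months ✓; grade Band 1 < Band 3 ✗ → not eligible.
Floating Holidays — status full-time ✗ (requires part-time, seasonal, or temporary) → not eligible.
Education Assistance — status full-time ✓ (not excluded); service 3 months < 180 days ✗ → not eligible.

Unlimited PTO Program, Identity Protection Plan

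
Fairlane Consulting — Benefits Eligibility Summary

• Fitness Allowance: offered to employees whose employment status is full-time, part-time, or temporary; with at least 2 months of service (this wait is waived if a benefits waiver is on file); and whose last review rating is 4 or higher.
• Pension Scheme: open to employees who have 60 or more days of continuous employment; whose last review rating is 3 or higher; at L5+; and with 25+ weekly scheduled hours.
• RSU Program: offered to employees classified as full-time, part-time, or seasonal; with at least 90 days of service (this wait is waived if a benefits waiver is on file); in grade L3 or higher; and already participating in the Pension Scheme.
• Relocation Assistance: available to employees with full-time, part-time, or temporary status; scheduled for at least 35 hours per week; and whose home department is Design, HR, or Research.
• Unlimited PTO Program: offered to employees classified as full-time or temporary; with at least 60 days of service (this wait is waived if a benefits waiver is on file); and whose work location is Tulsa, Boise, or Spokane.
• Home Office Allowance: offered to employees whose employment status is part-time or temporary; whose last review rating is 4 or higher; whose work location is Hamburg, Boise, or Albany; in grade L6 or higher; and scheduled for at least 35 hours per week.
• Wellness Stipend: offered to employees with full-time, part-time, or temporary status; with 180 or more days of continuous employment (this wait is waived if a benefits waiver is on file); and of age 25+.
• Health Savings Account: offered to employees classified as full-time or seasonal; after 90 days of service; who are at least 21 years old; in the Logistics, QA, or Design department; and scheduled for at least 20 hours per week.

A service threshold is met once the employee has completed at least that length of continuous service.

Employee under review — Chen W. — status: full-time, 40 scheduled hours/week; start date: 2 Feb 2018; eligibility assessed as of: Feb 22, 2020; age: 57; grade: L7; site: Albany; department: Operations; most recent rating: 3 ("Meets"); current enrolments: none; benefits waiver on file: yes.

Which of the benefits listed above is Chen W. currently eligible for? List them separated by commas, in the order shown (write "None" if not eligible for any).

Pension Scheme, Wellness Stipend

Service from 2 Feb 2018 to Feb 22, 2020: 750 days.
Fitness Allowance — status full-time ✓; benefits waiver on file ✓; rating 3 < 4 ✗ → not eligible.
Pension Scheme — service 750 days ≥ 60 days ✓; rating 3 ≥ 3 ✓; grade L7 ≥ L5 ✓; 40 hrs/wk ≥ 25 ✓ → eligible.
RSU Program — status full-time ✓; benefits waiver on file ✓; grade L7 ≥ L3 ✓; not enrolled in Pension Scheme ✗ → not eligible.
Relocation Assistance — status full-time ✓; 40 hrs/wk ≥ 35 ✓; dept Operations ✗ → not eligible.
Unlimited PTO Program — status full-time ✓; benefits waiver on file ✓; site Albany ✗ (not Tulsa, Boise, or Spokane) → not eligible.
Home Office Allowance — status full-time ✗ (requires part-time or temporary) → not eligible.
Wellness Stipend — status full-time ✓; benefits waiver on file ✓; age 57 ≥ 25 ✓ → eligible.
Health Savings Account — status full-time ✓; service 750 days ≥ 90 days ✓; age 57 ≥ 21 ✓; dept Operations ✗ → not eligible.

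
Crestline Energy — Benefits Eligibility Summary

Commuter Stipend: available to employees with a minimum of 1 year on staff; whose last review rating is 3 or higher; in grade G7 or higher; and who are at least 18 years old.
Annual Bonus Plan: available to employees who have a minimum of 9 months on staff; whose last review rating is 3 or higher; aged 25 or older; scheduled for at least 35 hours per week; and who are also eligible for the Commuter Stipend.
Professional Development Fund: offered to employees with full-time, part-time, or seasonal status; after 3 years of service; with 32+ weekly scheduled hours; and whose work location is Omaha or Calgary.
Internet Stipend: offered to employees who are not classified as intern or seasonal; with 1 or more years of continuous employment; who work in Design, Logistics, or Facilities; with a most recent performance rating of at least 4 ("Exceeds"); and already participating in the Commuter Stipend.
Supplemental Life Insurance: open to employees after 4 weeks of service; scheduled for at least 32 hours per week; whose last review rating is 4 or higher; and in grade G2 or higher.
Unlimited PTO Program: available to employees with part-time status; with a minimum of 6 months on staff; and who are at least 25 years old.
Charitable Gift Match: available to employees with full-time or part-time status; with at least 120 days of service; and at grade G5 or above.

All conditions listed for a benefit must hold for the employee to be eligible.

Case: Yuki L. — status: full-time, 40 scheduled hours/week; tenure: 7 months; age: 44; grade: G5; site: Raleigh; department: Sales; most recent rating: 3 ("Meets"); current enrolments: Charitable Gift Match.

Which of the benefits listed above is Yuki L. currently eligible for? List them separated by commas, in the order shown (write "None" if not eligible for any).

Charitable Gift Match

Commuter Stipend — service 7 months < 1 year (≈365 days) ✗ → not eligible.
Annual Bonus Plan — service 7 months < 9 months ✗ → not eligible.
Professional Development Fund — status full-time ✓; service 7 months < 3 years (≈1095 days) ✗ → not eligible.
Internet Stipend — status full-time ✓ (not excluded); service 7 months < 1 year (≈365 days) ✗ → not eligible.
Supplemental Life Insurance — service 7 months ≥ 4 weeks (≈28 days) ✓; 40 hrs/wk ≥ 32 ✓; rating 3 < 4 ✗ → not eligible.
Unlimited PTO Program — status full-time ✗ (requires part-time) → not eligible.
Charitable Gift Match — status full-time ✓; service 7 months ≥ 120 days ✓; grade G5 ≥ G5 ✓ → eligible.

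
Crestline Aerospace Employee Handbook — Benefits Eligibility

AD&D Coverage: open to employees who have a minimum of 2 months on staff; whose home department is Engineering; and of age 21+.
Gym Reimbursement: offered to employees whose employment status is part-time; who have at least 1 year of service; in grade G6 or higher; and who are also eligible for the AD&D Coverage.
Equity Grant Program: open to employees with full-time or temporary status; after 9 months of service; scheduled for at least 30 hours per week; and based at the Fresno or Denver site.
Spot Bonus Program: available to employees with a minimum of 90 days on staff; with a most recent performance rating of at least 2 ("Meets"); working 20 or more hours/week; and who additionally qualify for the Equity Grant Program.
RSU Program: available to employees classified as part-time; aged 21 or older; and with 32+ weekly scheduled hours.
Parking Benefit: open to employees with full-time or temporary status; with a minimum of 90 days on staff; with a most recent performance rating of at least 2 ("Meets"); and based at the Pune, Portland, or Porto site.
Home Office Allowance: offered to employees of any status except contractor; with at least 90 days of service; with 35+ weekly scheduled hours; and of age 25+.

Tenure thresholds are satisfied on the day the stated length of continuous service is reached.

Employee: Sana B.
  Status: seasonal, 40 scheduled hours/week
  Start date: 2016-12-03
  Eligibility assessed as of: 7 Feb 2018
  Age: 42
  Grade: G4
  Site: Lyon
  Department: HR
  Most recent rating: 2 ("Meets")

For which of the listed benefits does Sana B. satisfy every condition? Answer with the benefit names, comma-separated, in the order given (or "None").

Service from 2016-12-03 to 7 Feb 2018: 431 days.
AD&D Coverage — service 431 days ≥ 2 months (≈60 days) ✓; dept HR ✗ → not eligible.
Gym Reimbursement — status seasonal ✗ (requires part-time) → not eligible.
Equity Grant Program — status seasonal ✗ (requires full-time or temporary) → not eligible.
Spot Bonus Program — service 431 days ≥ 90 days ✓; rating 2 ≥ 2 ✓; 40 hrs/wk ≥ 20 ✓; not eligible for Equity Grant Program ✗ → not eligible.
RSU Program — status seasonal ✗ (requires part-time) → not eligible.
Parking Benefit — status seasonal ✗ (requires full-time or temporary) → not eligible.
Home Office Allowance — status seasonal ✓ (not excluded); service 431 days ≥ 90 days ✓; 40 hrs/wk ≥ 35 ✓; age 42 ≥ 25 ✓ → eligible.

Home Office Allowance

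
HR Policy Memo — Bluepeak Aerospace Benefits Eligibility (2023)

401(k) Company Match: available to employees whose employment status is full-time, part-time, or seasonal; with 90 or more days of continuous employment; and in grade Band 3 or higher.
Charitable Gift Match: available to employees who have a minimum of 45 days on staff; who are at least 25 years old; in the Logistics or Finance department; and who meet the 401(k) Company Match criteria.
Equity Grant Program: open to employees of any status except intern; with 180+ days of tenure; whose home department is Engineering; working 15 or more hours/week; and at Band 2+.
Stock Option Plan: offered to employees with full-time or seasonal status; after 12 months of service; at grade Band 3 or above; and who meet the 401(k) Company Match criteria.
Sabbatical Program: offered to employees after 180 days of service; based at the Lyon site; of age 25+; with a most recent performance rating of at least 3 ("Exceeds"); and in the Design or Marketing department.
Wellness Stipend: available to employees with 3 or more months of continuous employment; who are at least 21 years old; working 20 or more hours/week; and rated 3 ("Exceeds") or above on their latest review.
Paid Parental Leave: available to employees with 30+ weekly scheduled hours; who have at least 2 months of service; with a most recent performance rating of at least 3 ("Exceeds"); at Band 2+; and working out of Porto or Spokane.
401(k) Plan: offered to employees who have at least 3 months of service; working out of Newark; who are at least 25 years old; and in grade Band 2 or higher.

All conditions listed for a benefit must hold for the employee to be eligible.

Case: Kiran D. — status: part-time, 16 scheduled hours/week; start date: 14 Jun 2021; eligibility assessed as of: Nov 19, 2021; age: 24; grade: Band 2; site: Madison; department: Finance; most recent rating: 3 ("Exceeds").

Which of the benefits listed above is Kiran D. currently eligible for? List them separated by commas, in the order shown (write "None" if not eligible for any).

None

Service from 14 Jun 2021 to Nov 19, 2021: 158 days.
401(k) Company Match — status part-time ✓; service 158 days ≥ 90 days ✓; grade Band 2 < Band 3 ✗ → not eligible.
Charitable Gift Match — service 158 days ≥ 45 days ✓; age 24 < 25 ✗ → not eligible.
Equity Grant Program — status part-time ✓ (not excluded); service 158 days < 180 days ✗ → not eligible.
Stock Option Plan — status part-time ✗ (requires full-time or seasonal) → not eligible.
Sabbatical Program — service 158 days < 180 days ✗ → not eligible.
Wellness Stipend — service 158 days ≥ 3 months (≈90 days) ✓; age 24 ≥ 21 ✓; 16 hrs/wk < 20 ✗ → not eligible.
Paid Parental Leave — 16 hrs/wk < 30 ✗ → not eligible.
401(k) Plan — service 158 days ≥ 3 months (≈90 days) ✓; site Madison ✗ (not Newark) → not eligible.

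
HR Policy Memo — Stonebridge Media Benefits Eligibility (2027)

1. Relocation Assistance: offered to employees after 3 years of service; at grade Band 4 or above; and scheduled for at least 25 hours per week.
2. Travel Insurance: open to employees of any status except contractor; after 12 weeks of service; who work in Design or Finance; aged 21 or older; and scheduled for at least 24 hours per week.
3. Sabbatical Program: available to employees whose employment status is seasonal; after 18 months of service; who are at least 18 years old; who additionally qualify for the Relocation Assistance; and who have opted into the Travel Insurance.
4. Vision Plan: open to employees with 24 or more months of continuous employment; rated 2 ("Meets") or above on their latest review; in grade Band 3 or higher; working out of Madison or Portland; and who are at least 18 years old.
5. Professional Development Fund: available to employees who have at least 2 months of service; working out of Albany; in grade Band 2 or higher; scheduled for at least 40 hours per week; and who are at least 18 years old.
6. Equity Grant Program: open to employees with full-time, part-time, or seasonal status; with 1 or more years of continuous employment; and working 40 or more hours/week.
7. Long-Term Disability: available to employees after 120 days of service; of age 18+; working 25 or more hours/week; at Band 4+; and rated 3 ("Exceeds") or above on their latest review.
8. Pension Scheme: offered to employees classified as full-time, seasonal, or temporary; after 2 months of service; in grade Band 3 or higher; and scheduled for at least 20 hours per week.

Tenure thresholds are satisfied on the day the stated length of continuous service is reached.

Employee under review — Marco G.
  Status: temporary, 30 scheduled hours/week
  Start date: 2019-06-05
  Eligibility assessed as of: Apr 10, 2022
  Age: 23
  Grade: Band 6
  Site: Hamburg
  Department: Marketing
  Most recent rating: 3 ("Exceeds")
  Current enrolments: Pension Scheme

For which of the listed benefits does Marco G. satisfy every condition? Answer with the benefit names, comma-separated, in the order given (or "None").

Service from 2019-06-05 to Apr 10, 2022: 1040 days.
Relocation Assistance — service 1040 days < 3 years (≈1095 days) ✗ → not eligible.
Travel Insurance — status temporary ✓ (not excluded); service 1040 days ≥ 12 weeks (≈84 days) ✓; dept Marketing ✗ → not eligible.
Sabbatical Program — status temporary ✗ (requires seasonal) → not eligible.
Vision Plan — service 1040 days ≥ 24 months (≈720 days) ✓; rating 3 ≥ 2 ✓; grade Band 6 ≥ Band 3 ✓; site Hamburg ✗ (not Madison or Portland) → not eligible.
Professional Development Fund — service 1040 days ≥ 2 months (≈60 days) ✓; site Hamburg ✗ (not Albany) → not eligible.
Equity Grant Program — status temporary ✗ (requires full-time, part-time, or seasonal) → not eligible.
Long-Term Disability — service 1040 days ≥ 120 days ✓; age 23 ≥ 18 ✓; 30 hrs/wk ≥ 25 ✓; grade Band 6 ≥ Band 4 ✓; rating 3 ≥ 3 ✓ → eligible.
Pension Scheme — status temporary ✓; service 1040 days ≥ 2 months (≈60 days) ✓; grade Band 6 ≥ Band 3 ✓; 30 hrs/wk ≥ 20 ✓ → eligible.

Long-Term Disability, Pension Scheme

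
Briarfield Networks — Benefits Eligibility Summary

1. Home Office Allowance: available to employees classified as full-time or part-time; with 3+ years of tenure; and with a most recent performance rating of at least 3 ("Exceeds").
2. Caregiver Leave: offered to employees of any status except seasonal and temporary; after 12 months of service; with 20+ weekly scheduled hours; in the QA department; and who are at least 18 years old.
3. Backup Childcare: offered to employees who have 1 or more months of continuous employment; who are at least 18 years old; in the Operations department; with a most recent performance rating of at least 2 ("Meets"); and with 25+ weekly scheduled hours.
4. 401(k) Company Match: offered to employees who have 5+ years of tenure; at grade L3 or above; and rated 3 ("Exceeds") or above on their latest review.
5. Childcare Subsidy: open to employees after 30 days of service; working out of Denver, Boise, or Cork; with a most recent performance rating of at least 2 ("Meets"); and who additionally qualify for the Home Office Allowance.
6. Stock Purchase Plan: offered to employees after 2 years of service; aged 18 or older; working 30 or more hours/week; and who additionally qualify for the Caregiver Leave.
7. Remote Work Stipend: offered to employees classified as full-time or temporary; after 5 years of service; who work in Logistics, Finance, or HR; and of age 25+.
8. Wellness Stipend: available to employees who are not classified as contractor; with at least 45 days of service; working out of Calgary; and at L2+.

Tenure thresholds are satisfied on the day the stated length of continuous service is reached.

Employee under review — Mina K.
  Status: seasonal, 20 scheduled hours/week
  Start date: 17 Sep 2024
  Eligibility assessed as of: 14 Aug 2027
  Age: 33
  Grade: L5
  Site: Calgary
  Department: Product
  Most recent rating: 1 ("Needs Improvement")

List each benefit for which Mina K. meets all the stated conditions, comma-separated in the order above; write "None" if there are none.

Wellness Stipend

Service from 17 Sep 2024 to 14 Aug 2027: 1061 days.
Home Office Allowance — status seasonal ✗ (requires full-time or part-time) → not eligible.
Caregiver Leave — status seasonal ✗ (excluded) → not eligible.
Backup Childcare — service 1061 days ≥ 1 month (≈30 days) ✓; age 33 ≥ 18 ✓; dept Product ✗ → not eligible.
401(k) Company Match — service 1061 days < 5 years (≈1825 days) ✗ → not eligible.
Childcare Subsidy — service 1061 days ≥ 30 days ✓; site Calgary ✗ (not Denver, Boise, or Cork) → not eligible.
Stock Purchase Plan — service 1061 days ≥ 2 years (≈730 days) ✓; age 33 ≥ 18 ✓; 20 hrs/wk < 30 ✗ → not eligible.
Remote Work Stipend — status seasonal ✗ (requires full-time or temporary) → not eligible.
Wellness Stipend — status seasonal ✓ (not excluded); service 1061 days ≥ 45 days ✓; site Calgary ✓; grade L5 ≥ L2 ✓ → eligible.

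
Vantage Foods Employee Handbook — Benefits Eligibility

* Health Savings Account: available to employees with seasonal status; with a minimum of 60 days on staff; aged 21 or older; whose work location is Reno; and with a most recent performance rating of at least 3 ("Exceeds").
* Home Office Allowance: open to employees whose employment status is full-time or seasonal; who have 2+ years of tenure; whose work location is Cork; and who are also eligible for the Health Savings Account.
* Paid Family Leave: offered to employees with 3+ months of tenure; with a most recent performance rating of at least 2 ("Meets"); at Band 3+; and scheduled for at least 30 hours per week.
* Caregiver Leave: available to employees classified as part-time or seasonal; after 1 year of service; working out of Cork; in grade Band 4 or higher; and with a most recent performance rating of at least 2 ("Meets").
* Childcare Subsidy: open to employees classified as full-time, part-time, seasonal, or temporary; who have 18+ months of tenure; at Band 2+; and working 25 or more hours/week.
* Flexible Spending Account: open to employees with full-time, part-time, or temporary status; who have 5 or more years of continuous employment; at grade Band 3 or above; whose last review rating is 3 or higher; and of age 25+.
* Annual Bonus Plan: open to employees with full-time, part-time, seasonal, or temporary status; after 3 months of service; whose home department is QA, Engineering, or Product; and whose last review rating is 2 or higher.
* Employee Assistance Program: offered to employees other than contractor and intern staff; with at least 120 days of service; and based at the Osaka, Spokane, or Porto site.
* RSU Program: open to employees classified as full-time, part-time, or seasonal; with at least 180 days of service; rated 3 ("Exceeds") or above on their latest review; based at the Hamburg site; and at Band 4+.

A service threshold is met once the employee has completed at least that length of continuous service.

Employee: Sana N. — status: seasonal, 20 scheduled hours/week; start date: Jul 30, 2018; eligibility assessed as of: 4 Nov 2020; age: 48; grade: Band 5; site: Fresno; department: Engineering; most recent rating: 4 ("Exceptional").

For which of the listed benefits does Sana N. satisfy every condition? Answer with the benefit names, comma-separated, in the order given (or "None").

Service from Jul 30, 2018 to 4 Nov 2020: 828 days.
Health Savings Account — status seasonal ✓; service 828 days ≥ 60 days ✓; age 48 ≥ 21 ✓; site Fresno ✗ (not Reno) → not eligible.
Home Office Allowance — status seasonal ✓; service 828 days ≥ 2 years (≈730 days) ✓; site Fresno ✗ (not Cork) → not eligible.
Paid Family Leave — service 828 days ≥ 3 months (≈90 days) ✓; rating 4 ≥ 2 ✓; grade Band 5 ≥ Band 3 ✓; 20 hrs/wk < 30 ✗ → not eligible.
Caregiver Leave — status seasonal ✓; service 828 days ≥ 1 year (≈365 days) ✓; site Fresno ✗ (not Cork) → not eligible.
Childcare Subsidy — status seasonal ✓; service 828 days ≥ 18 months (≈540 days) ✓; grade Band 5 ≥ Band 2 ✓; 20 hrs/wk < 25 ✗ → not eligible.
Flexible Spending Account — status seasonal ✗ (requires full-time, part-time, or temporary) → not eligible.
Annual Bonus Plan — status seasonal ✓; service 828 days ≥ 3 months (≈90 days) ✓; dept Engineering ✓; rating 4 ≥ 2 ✓ → eligible.
Employee Assistance Program — status seasonal ✓ (not excluded); service 828 days ≥ 120 days ✓; site Fresno ✗ (not Osaka, Spokane, or Porto) → not eligible.
RSU Program — status seasonal ✓; service 828 days ≥ 180 days ✓; rating 4 ≥ 3 ✓; site Fresno ✗ (not Hamburg) → not eligible.

Annual Bonus Plan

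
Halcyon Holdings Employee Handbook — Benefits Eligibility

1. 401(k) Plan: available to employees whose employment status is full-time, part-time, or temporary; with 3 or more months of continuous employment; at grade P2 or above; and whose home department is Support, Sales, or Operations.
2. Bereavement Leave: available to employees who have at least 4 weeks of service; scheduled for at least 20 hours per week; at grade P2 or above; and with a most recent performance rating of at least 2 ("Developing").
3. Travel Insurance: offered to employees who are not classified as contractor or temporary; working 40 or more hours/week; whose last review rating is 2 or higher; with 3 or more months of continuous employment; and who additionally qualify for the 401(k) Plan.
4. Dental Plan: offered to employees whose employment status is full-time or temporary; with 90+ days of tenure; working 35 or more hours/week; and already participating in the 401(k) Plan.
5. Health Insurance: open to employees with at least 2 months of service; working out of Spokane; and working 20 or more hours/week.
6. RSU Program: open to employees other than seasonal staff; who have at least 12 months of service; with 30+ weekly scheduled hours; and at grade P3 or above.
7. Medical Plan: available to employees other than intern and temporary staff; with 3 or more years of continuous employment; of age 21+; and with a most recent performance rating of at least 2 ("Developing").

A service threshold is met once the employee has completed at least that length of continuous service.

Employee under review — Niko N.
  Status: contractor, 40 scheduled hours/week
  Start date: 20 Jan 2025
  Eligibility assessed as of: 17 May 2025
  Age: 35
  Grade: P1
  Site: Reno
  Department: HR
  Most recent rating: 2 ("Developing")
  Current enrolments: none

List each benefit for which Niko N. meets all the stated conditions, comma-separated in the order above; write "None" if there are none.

Service from 20 Jan 2025 to 17 May 2025: 117 days.
401(k) Plan — status contractor ✗ (requires full-time, part-time, or temporary) → not eligible.
Bereavement Leave — service 117 days ≥ 4 weeks (≈28 days) ✓; 40 hrs/wk ≥ 20 ✓; grade P1 < P2 ✗ → not eligible.
Travel Insurance — status contractor ✗ (excluded) → not eligible.
Dental Plan — status contractor ✗ (requires full-time or temporary) → not eligible.
Health Insurance — service 117 days ≥ 2 months (≈60 days) ✓; site Reno ✗ (not Spokane) → not eligible.
RSU Program — status contractor ✓ (not excluded); service 117 days < 12 months (≈360 days) ✗ → not eligible.
Medical Plan — status contractor ✓ (not excluded); service 117 days < 3 years (≈1095 days) ✗ → not eligible.

None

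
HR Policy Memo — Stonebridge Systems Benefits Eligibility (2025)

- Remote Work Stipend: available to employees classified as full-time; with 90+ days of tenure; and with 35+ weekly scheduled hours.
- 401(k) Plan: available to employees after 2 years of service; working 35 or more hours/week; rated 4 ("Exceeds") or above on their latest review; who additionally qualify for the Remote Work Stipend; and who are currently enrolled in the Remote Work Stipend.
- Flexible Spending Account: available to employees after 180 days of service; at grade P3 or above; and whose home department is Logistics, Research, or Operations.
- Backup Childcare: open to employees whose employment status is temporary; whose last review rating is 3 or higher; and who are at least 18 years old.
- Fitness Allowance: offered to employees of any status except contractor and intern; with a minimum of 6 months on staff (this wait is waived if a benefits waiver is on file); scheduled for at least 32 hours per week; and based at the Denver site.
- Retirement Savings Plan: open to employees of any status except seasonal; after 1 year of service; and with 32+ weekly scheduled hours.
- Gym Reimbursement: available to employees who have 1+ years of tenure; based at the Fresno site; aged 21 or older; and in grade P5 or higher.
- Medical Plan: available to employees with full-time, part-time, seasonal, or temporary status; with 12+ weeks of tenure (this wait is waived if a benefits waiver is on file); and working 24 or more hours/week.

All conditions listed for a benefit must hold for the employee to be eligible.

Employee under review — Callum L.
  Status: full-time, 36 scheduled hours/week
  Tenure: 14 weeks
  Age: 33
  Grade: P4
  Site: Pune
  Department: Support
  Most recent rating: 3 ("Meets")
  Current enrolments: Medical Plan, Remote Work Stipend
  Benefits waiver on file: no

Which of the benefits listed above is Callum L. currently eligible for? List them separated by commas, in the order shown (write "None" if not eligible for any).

Remote Work Stipend — status full-time ✓; service 14 weeks ≥ 90 days ✓; 36 hrs/wk ≥ 35 ✓ → eligible.
401(k) Plan — service 14 weeks < 2 years (≈730 days) ✗ → not eligible.
Flexible Spending Account — service 14 weeks < 180 days ✗ → not eligible.
Backup Childcare — status full-time ✗ (requires temporary) → not eligible.
Fitness Allowance — status full-time ✓ (not excluded); no waiver, service 14 weeks < 6 months (≈180 days) ✗ → not eligible.
Retirement Savings Plan — status full-time ✓ (not excluded); service 14 weeks < 1 year (≈365 days) ✗ → not eligible.
Gym Reimbursement — service 14 weeks < 1 year (≈365 days) ✗ → not eligible.
Medical Plan — status full-time ✓; no waiver, service 14 weeks ≥ 12 weeks ✓; 36 hrs/wk ≥ 24 ✓ → eligible.

Remote Work Stipend, Medical Plan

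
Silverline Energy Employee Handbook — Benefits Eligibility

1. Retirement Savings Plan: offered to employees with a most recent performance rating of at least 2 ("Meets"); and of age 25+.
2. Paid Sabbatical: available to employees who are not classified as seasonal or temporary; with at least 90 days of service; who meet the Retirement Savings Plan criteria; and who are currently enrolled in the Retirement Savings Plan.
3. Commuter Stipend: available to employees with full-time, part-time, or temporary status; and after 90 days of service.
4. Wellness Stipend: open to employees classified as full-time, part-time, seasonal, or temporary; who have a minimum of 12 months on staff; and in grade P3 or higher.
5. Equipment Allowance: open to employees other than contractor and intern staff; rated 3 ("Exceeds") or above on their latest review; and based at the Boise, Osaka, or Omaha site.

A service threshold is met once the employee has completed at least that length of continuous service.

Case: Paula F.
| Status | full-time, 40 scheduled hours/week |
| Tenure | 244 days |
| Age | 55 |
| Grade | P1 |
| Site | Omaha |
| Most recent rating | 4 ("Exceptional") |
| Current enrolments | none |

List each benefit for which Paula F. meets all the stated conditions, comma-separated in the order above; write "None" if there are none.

Retirement Savings Plan, Commuter Stipend, Equipment Allowance

Retirement Savings Plan — rating 4 ≥ 2 ✓; age 55 ≥ 25 ✓ → eligible.
Paid Sabbatical — status full-time ✓ (not excluded); service 244 days ≥ 90 days ✓; eligible for Retirement Savings Plan ✓; not enrolled in Retirement Savings Plan ✗ → not eligible.
Commuter Stipend — status full-time ✓; service 244 days ≥ 90 days ✓ → eligible.
Wellness Stipend — status full-time ✓; service 244 days < 12 months (≈360 days) ✗ → not eligible.
Equipment Allowance — status full-time ✓ (not excluded); rating 4 ≥ 3 ✓; site Omaha ✓ → eligible.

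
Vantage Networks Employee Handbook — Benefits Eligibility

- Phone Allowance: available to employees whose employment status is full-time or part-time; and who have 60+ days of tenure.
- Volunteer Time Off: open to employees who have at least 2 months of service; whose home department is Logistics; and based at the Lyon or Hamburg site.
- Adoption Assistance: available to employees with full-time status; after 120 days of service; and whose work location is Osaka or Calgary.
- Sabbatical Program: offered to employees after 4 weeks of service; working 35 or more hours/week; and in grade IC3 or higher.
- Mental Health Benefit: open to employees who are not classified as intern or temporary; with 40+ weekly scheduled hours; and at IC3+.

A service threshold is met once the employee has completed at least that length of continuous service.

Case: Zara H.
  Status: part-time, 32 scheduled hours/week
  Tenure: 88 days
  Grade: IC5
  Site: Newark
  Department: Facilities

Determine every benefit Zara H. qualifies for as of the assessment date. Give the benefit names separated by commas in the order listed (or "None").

Phone Allowance

Phone Allowance — status part-time ✓; service 88 days ≥ 60 days ✓ → eligible.
Volunteer Time Off — service 88 days ≥ 2 months (≈60 days) ✓; dept Facilities ✗ → not eligible.
Adoption Assistance — status part-time ✗ (requires full-time) → not eligible.
Sabbatical Program — service 88 days ≥ 4 weeks (≈28 days) ✓; 32 hrs/wk < 35 ✗ → not eligible.
Mental Health Benefit — status part-time ✓ (not excluded); 32 hrs/wk < 40 ✗ → not eligible.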